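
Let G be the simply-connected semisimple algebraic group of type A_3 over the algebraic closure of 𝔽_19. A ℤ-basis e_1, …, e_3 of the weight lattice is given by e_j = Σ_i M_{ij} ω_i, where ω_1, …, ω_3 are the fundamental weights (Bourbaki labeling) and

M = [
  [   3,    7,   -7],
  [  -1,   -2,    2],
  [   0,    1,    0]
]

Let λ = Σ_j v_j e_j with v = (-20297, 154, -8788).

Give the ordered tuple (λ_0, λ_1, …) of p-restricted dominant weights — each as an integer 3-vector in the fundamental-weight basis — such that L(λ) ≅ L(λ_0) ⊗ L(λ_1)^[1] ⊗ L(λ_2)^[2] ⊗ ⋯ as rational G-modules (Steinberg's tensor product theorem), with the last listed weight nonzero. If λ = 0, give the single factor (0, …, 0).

Converting to the ω-basis (c_i = row i of M dotted with v = (-20297, 154, -8788)):
  c_1 = 3*-20297 + 7*154 + -7*-8788 = 1703
  c_2 = -1*-20297 + -2*154 + 2*-8788 = 2413
  c_3 = 0*-20297 + 1*154 + 0*-8788 = 154
p = 19; digits c_i = Σ_j d_{ij}·19^j, 0 ≤ d_{ij} < 19:
  c_1 = 1703 = 12·19^0 + 13·19^1 + 4·19^2
  c_2 = 2413 = 0·19^0 + 13·19^1 + 6·19^2
  c_3 = 154 = 2·19^0 + 8·19^1
Factor λ_0 = (12, 0, 2)
Factor λ_1 = (13, 13, 8)
Factor λ_2 = (4, 6, 0)

((12, 0, 2), (13, 13, 8), (4, 6, 0))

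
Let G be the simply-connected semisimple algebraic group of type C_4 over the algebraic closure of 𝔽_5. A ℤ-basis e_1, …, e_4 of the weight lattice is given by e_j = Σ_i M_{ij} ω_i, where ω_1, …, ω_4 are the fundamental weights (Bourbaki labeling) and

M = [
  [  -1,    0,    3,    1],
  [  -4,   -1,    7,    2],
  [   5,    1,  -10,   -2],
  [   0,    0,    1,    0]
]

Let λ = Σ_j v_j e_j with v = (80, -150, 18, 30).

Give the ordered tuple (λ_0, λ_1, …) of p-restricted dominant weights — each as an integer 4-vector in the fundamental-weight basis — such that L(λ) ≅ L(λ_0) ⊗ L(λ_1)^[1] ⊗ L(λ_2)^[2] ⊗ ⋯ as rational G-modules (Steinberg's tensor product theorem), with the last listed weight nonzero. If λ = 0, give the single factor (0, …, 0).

((4, 1, 0, 3), (0, 3, 2, 3))

Compute c_i = Σ_j M_{ij} v_j with v = (80, -150, 18, 30):
  c_1 = (-1)·(80) + (0)·(-150) + (3)·(18) + (1)·(30) = 4
  c_2 = (-4)·(80) + (-1)·(-150) + (7)·(18) + (2)·(30) = 16
  c_3 = (5)·(80) + (1)·(-150) + (-10)·(18) + (-2)·(30) = 10
  c_4 = (0)·(80) + (0)·(-150) + (1)·(18) + (0)·(30) = 18
Writing each c_i in base p = 5:
  c_1 = 4 = 4·5^0
  c_2 = 16 = 1·5^0 + 3·5^1
  c_3 = 10 = 0·5^0 + 2·5^1
  c_4 = 18 = 3·5^0 + 3·5^1
λ_0 = (4, 1, 0, 3)
λ_1 = (0, 3, 2, 3)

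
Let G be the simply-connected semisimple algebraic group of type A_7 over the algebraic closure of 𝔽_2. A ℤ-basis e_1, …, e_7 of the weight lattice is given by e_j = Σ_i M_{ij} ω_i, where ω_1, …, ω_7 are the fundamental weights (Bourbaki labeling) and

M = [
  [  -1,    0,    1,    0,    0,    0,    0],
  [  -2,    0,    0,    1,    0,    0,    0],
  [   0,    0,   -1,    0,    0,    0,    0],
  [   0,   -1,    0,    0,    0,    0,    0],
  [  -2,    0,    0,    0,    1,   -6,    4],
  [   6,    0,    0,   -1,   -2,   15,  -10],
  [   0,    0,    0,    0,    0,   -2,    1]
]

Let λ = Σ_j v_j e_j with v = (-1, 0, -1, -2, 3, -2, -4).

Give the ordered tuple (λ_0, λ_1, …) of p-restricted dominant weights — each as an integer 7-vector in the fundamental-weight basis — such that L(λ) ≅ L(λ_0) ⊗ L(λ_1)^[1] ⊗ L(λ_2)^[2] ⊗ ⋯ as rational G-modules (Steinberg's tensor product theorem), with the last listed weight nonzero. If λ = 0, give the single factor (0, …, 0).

((0, 0, 1, 0, 1, 0, 0),)

Change of basis e → ω: c = M·v where v = (-1, 0, -1, -2, 3, -2, -4):
  c_1 = (-1)·(-1) + 0·0 + (1)·(-1) + (0)·(-2) + 0·3 + (0)·(-2) + (0)·(-4) = 0
  c_2 = (-2)·(-1) + 0·0 + (0)·(-1) + (1)·(-2) + 0·3 + (0)·(-2) + (0)·(-4) = 0
  c_3 = (0)·(-1) + 0·0 + (-1)·(-1) + (0)·(-2) + 0·3 + (0)·(-2) + (0)·(-4) = 1
  c_4 = (0)·(-1) + (-1)·(0) + (0)·(-1) + (0)·(-2) + 0·3 + (0)·(-2) + (0)·(-4) = 0
  c_5 = (-2)·(-1) + 0·0 + (0)·(-1) + (0)·(-2) + 1·3 + (-6)·(-2) + (4)·(-4) = 1
  c_6 = (6)·(-1) + 0·0 + (0)·(-1) + (-1)·(-2) + (-2)·(3) + (15)·(-2) + (-10)·(-4) = 0
  c_7 = (0)·(-1) + 0·0 + (0)·(-1) + (0)·(-2) + 0·3 + (-2)·(-2) + (1)·(-4) = 0
p = 2; digits c_i = Σ_j d_{ij}·2^j, 0 ≤ d_{ij} < 2:
  c_1 = 0
  c_2 = 0
  c_3 = 1 = 1·2^0
  c_4 = 0
  c_5 = 1 = 1·2^0
  c_6 = 0
  c_7 = 0
p-restricted factor λ_0 = (0, 0, 1, 0, 1, 0, 0)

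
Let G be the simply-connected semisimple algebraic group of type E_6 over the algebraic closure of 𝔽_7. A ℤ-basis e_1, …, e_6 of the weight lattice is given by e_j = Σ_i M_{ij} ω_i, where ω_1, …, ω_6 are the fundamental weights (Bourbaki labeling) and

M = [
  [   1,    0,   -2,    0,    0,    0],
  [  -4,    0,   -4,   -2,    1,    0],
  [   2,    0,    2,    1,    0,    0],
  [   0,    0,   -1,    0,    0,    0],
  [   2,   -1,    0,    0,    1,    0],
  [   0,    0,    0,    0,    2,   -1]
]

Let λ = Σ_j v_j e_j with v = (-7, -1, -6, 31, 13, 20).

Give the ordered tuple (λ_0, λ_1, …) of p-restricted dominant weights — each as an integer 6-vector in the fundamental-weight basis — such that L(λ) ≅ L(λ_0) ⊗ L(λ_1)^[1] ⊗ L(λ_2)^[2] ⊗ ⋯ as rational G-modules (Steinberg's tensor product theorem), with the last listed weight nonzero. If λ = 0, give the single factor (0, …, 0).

ω-coordinates c = M·v, v = (-7, -1, -6, 31, 13, 20):
  c_1 = 1*-7 + 0*-1 + -2*-6 + 0*31 + 0*13 + 0*20 = 5
  c_2 = -4*-7 + 0*-1 + -4*-6 + -2*31 + 1*13 + 0*20 = 3
  c_3 = 2*-7 + 0*-1 + 2*-6 + 1*31 + 0*13 + 0*20 = 5
  c_4 = 0*-7 + 0*-1 + -1*-6 + 0*31 + 0*13 + 0*20 = 6
  c_5 = 2*-7 + -1*-1 + 0*-6 + 0*31 + 1*13 + 0*20 = 0
  c_6 = 0*-7 + 0*-1 + 0*-6 + 0*31 + 2*13 + -1*20 = 6
Expand coordinatewise in base 7:
  c_1 = 5 = 5·7^0
  c_2 = 3 = 3·7^0
  c_3 = 5 = 5·7^0
  c_4 = 6 = 6·7^0
  c_5 = 0
  c_6 = 6 = 6·7^0
Factor λ_0 = (5, 3, 5, 6, 0, 6)

((5, 3, 5, 6, 0, 6),)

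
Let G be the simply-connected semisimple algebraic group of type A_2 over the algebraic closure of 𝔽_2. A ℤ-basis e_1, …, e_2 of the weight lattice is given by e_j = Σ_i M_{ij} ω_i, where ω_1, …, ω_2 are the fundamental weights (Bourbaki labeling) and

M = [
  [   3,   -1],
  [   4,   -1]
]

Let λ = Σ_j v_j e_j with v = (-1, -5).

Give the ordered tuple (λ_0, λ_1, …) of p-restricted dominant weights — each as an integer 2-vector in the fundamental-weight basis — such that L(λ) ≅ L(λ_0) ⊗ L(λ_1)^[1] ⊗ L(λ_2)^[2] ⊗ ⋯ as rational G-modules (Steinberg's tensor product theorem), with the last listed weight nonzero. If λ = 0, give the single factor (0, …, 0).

((0, 1), (1, 0))

Compute c_i = Σ_j M_{ij} v_j with v = (-1, -5):
  c_1 = (3)·(-1) + (-1)·(-5) = 2
  c_2 = (4)·(-1) + (-1)·(-5) = 1
Writing each c_i in base p = 2:
  c_1 = 2 = 0·2^0 + 1·2^1
  c_2 = 1 = 1·2^0
Factor λ_0 = (0, 1)
Factor λ_1 = (1, 0)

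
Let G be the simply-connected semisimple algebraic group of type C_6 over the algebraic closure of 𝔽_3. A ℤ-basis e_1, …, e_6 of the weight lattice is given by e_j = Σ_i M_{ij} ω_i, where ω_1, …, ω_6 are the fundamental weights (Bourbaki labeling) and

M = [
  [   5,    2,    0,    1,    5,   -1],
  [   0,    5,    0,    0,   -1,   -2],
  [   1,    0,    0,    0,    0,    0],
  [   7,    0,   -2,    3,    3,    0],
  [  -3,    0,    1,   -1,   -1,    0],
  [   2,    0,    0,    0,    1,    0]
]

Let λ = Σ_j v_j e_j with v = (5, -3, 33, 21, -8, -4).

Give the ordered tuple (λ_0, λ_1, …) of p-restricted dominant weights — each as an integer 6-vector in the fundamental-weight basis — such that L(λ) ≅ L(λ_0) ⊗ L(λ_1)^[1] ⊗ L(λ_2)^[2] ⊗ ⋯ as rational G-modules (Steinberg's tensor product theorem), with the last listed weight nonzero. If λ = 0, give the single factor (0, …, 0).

In the fundamental-weight basis, λ has coordinates c = M·v (v = (5, -3, 33, 21, -8, -4)):
  c_1 = 5·5 + (2)·(-3) + 0·33 + 1·21 + (5)·(-8) + (-1)·(-4) = 4
  c_2 = 0·5 + (5)·(-3) + 0·33 + 0·21 + (-1)·(-8) + (-2)·(-4) = 1
  c_3 = 1·5 + (0)·(-3) + 0·33 + 0·21 + (0)·(-8) + (0)·(-4) = 5
  c_4 = 7·5 + (0)·(-3) + (-2)·(33) + 3·21 + (3)·(-8) + (0)·(-4) = 8
  c_5 = (-3)·(5) + (0)·(-3) + 1·33 + (-1)·(21) + (-1)·(-8) + (0)·(-4) = 5
  c_6 = 2·5 + (0)·(-3) + 0·33 + 0·21 + (1)·(-8) + (0)·(-4) = 2
Base-3 expansion of each c_i:
  c_1 = 4 = 1·3^0 + 1·3^1
  c_2 = 1 = 1·3^0
  c_3 = 5 = 2·3^0 + 1·3^1
  c_4 = 8 = 2·3^0 + 2·3^1
  c_5 = 5 = 2·3^0 + 1·3^1
  c_6 = 2 = 2·3^0
Factor λ_0 = (1, 1, 2, 2, 2, 2)
Factor λ_1 = (1, 0, 1, 2, 1, 0)

((1, 1, 2, 2, 2, 2), (1, 0, 1, 2, 1, 0))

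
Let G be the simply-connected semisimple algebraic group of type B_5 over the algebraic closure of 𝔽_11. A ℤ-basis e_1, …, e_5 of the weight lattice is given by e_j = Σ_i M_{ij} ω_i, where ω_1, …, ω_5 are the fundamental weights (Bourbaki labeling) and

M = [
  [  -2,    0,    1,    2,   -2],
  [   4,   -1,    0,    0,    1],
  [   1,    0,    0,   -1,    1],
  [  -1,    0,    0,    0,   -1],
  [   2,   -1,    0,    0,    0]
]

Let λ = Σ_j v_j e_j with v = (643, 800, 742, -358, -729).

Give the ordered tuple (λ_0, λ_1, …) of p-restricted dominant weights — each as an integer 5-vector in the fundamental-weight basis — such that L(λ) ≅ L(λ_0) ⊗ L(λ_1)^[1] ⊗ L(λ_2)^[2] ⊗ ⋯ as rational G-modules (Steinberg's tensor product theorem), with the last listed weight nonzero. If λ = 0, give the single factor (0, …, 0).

((0, 9, 8, 9, 2), (7, 6, 2, 7, 0), (1, 8, 2, 0, 4))

In the fundamental-weight basis, λ has coordinates c = M·v (v = (643, 800, 742, -358, -729)):
  c_1 = -2*643 + 0*800 + 1*742 + 2*-358 + -2*-729 = 198
  c_2 = 4*643 + -1*800 + 0*742 + 0*-358 + 1*-729 = 1043
  c_3 = 1*643 + 0*800 + 0*742 + -1*-358 + 1*-729 = 272
  c_4 = -1*643 + 0*800 + 0*742 + 0*-358 + -1*-729 = 86
  c_5 = 2*643 + -1*800 + 0*742 + 0*-358 + 0*-729 = 486
Base-11 expansion of each c_i:
  c_1 = 198 = 0·11^0 + 7·11^1 + 1·11^2
  c_2 = 1043 = 9·11^0 + 6·11^1 + 8·11^2
  c_3 = 272 = 8·11^0 + 2·11^1 + 2·11^2
  c_4 = 86 = 9·11^0 + 7·11^1
  c_5 = 486 = 2·11^0 + 0·11^1 + 4·11^2
Factor λ_0 = (0, 9, 8, 9, 2)
Factor λ_1 = (7, 6, 2, 7, 0)
Factor λ_2 = (1, 8, 2, 0, 4)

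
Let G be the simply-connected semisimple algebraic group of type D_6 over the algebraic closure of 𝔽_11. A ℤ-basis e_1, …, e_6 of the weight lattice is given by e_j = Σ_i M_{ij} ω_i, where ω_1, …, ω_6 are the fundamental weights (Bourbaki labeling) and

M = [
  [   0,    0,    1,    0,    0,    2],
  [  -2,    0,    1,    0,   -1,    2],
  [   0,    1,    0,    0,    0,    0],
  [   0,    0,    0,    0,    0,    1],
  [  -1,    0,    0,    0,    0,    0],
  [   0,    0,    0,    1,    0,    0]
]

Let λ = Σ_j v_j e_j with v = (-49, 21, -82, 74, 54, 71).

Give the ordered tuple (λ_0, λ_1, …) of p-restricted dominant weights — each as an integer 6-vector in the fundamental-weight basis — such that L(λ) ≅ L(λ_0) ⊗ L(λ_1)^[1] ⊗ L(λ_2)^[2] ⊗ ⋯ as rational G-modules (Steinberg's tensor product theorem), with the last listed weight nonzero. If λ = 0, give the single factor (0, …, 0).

((5, 5, 10, 5, 5, 8), (5, 9, 1, 6, 4, 6))

Change of basis e → ω: c = M·v where v = (-49, 21, -82, 74, 54, 71):
  c_1 = (0)·(-49) + (0)·(21) + (1)·(-82) + (0)·(74) + (0)·(54) + (2)·(71) = 60
  c_2 = (-2)·(-49) + (0)·(21) + (1)·(-82) + (0)·(74) + (-1)·(54) + (2)·(71) = 104
  c_3 = (0)·(-49) + (1)·(21) + (0)·(-82) + (0)·(74) + (0)·(54) + (0)·(71) = 21
  c_4 = (0)·(-49) + (0)·(21) + (0)·(-82) + (0)·(74) + (0)·(54) + (1)·(71) = 71
  c_5 = (-1)·(-49) + (0)·(21) + (0)·(-82) + (0)·(74) + (0)·(54) + (0)·(71) = 49
  c_6 = (0)·(-49) + (0)·(21) + (0)·(-82) + (1)·(74) + (0)·(54) + (0)·(71) = 74
Writing each c_i in base p = 11:
  c_1 = 60 = 5·11^0 + 5·11^1
  c_2 = 104 = 5·11^0 + 9·11^1
  c_3 = 21 = 10·11^0 + 1·11^1
  c_4 = 71 = 5·11^0 + 6·11^1
  c_5 = 49 = 5·11^0 + 4·11^1
  c_6 = 74 = 8·11^0 + 6·11^1
p-restricted factor λ_0 = (5, 5, 10, 5, 5, 8)
p-restricted factor λ_1 = (5, 9, 1, 6, 4, 6)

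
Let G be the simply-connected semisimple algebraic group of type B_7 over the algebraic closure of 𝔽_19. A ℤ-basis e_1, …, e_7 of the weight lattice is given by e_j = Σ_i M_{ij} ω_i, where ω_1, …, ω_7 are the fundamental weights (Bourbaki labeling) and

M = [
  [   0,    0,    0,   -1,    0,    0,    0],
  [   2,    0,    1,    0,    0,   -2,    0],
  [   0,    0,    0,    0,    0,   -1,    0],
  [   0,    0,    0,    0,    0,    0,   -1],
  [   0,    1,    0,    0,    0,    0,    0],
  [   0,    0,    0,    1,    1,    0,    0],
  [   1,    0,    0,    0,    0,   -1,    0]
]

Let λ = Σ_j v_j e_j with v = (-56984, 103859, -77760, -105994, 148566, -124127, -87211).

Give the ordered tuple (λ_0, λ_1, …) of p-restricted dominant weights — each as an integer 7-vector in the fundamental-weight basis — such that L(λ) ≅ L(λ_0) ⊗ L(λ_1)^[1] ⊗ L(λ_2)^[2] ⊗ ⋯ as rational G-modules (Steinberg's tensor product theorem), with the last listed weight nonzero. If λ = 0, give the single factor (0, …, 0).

Compute c_i = Σ_j M_{ij} v_j with v = (-56984, 103859, -77760, -105994, 148566, -124127, -87211):
  c_1 = 0*-56984 + 0*103859 + 0*-77760 + -1*-105994 + 0*148566 + 0*-124127 + 0*-87211 = 105994
  c_2 = 2*-56984 + 0*103859 + 1*-77760 + 0*-105994 + 0*148566 + -2*-124127 + 0*-87211 = 56526
  c_3 = 0*-56984 + 0*103859 + 0*-77760 + 0*-105994 + 0*148566 + -1*-124127 + 0*-87211 = 124127
  c_4 = 0*-56984 + 0*103859 + 0*-77760 + 0*-105994 + 0*148566 + 0*-124127 + -1*-87211 = 87211
  c_5 = 0*-56984 + 1*103859 + 0*-77760 + 0*-105994 + 0*148566 + 0*-124127 + 0*-87211 = 103859
  c_6 = 0*-56984 + 0*103859 + 0*-77760 + 1*-105994 + 1*148566 + 0*-124127 + 0*-87211 = 42572
  c_7 = 1*-56984 + 0*103859 + 0*-77760 + 0*-105994 + 0*148566 + -1*-124127 + 0*-87211 = 67143
Expand coordinatewise in base 19:
  c_1 = 105994 = 12·19^0 + 11·19^1 + 8·19^2 + 15·19^3
  c_2 = 56526 = 1·19^0 + 11·19^1 + 4·19^2 + 8·19^3
  c_3 = 124127 = 0·19^0 + 16·19^1 + 1·19^2 + 18·19^3
  c_4 = 87211 = 1·19^0 + 11·19^1 + 13·19^2 + 12·19^3
  c_5 = 103859 = 5·19^0 + 13·19^1 + 2·19^2 + 15·19^3
  c_6 = 42572 = 12·19^0 + 17·19^1 + 3·19^2 + 6·19^3
  c_7 = 67143 = 16·19^0 + 18·19^1 + 14·19^2 + 9·19^3
Factor λ_0 = (12, 1, 0, 1, 5, 12, 16)
Factor λ_1 = (11, 11, 16, 11, 13, 17, 18)
Factor λ_2 = (8, 4, 1, 13, 2, 3, 14)
Factor λ_3 = (15, 8, 18, 12, 15, 6, 9)

((12, 1, 0, 1, 5, 12, 16), (11, 11, 16, 11, 13, 17, 18), (8, 4, 1, 13, 2, 3, 14), (15, 8, 18, 12, 15, 6, 9))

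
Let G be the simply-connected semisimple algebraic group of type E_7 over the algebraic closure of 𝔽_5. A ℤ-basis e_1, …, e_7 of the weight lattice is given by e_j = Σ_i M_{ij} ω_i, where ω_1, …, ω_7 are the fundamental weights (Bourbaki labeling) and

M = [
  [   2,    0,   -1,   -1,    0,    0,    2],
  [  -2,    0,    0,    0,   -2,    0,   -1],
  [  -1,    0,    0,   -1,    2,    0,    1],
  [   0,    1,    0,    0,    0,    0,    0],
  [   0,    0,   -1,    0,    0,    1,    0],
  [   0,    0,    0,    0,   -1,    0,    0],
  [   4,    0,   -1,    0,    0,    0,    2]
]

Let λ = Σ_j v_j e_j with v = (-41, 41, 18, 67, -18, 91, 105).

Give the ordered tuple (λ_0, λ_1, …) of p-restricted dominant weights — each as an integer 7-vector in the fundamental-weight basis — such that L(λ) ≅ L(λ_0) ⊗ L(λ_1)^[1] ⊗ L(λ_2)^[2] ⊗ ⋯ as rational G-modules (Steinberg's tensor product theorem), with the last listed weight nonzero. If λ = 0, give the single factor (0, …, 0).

Change of basis e → ω: c = M·v where v = (-41, 41, 18, 67, -18, 91, 105):
  c_1 = (2)·(-41) + (0)·(41) + (-1)·(18) + (-1)·(67) + (0)·(-18) + (0)·(91) + (2)·(105) = 43
  c_2 = (-2)·(-41) + (0)·(41) + (0)·(18) + (0)·(67) + (-2)·(-18) + (0)·(91) + (-1)·(105) = 13
  c_3 = (-1)·(-41) + (0)·(41) + (0)·(18) + (-1)·(67) + (2)·(-18) + (0)·(91) + (1)·(105) = 43
  c_4 = (0)·(-41) + (1)·(41) + (0)·(18) + (0)·(67) + (0)·(-18) + (0)·(91) + (0)·(105) = 41
  c_5 = (0)·(-41) + (0)·(41) + (-1)·(18) + (0)·(67) + (0)·(-18) + (1)·(91) + (0)·(105) = 73
  c_6 = (0)·(-41) + (0)·(41) + (0)·(18) + (0)·(67) + (-1)·(-18) + (0)·(91) + (0)·(105) = 18
  c_7 = (4)·(-41) + (0)·(41) + (-1)·(18) + (0)·(67) + (0)·(-18) + (0)·(91) + (2)·(105) = 28
Base-5 expansion of each c_i:
  c_1 = 43 = 3·5^0 + 3·5^1 + 1·5^2
  c_2 = 13 = 3·5^0 + 2·5^1
  c_3 = 43 = 3·5^0 + 3·5^1 + 1·5^2
  c_4 = 41 = 1·5^0 + 3·5^1 + 1·5^2
  c_5 = 73 = 3·5^0 + 4·5^1 + 2·5^2
  c_6 = 18 = 3·5^0 + 3·5^1
  c_7 = 28 = 3·5^0 + 0·5^1 + 1·5^2
p-restricted factor λ_0 = (3, 3, 3, 1, 3, 3, 3)
p-restricted factor λ_1 = (3, 2, 3, 3, 4, 3, 0)
p-restricted factor λ_2 = (1, 0, 1, 1, 2, 0, 1)

((3, 3, 3, 1, 3, 3, 3), (3, 2, 3, 3, 4, 3, 0), (1, 0, 1, 1, 2, 0, 1))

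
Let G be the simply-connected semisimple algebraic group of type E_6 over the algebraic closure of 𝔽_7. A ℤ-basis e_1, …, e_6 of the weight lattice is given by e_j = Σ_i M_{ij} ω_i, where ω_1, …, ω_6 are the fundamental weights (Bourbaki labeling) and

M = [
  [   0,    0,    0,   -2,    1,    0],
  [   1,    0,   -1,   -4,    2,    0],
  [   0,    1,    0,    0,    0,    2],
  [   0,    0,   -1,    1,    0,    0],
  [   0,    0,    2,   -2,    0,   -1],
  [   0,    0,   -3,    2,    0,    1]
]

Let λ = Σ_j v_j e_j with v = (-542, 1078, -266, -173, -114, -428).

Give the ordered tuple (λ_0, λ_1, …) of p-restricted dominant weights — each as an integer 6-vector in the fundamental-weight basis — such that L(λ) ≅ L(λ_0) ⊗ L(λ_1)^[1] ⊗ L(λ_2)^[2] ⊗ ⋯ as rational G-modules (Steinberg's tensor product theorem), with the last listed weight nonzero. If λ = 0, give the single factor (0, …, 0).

((1, 6, 5, 2, 4, 3), (5, 5, 3, 6, 6, 3), (4, 3, 4, 1, 4, 0))

In the fundamental-weight basis, λ has coordinates c = M·v (v = (-542, 1078, -266, -173, -114, -428)):
  c_1 = 0*-542 + 0*1078 + 0*-266 + -2*-173 + 1*-114 + 0*-428 = 232
  c_2 = 1*-542 + 0*1078 + -1*-266 + -4*-173 + 2*-114 + 0*-428 = 188
  c_3 = 0*-542 + 1*1078 + 0*-266 + 0*-173 + 0*-114 + 2*-428 = 222
  c_4 = 0*-542 + 0*1078 + -1*-266 + 1*-173 + 0*-114 + 0*-428 = 93
  c_5 = 0*-542 + 0*1078 + 2*-266 + -2*-173 + 0*-114 + -1*-428 = 242
  c_6 = 0*-542 + 0*1078 + -3*-266 + 2*-173 + 0*-114 + 1*-428 = 24
Writing each c_i in base p = 7:
  c_1 = 232 = 1·7^0 + 5·7^1 + 4·7^2
  c_2 = 188 = 6·7^0 + 5·7^1 + 3·7^2
  c_3 = 222 = 5·7^0 + 3·7^1 + 4·7^2
  c_4 = 93 = 2·7^0 + 6·7^1 + 1·7^2
  c_5 = 242 = 4·7^0 + 6·7^1 + 4·7^2
  c_6 = 24 = 3·7^0 + 3·7^1
p-restricted factor λ_0 = (1, 6, 5, 2, 4, 3)
p-restricted factor λ_1 = (5, 5, 3, 6, 6, 3)
p-restricted factor λ_2 = (4, 3, 4, 1, 4, 0)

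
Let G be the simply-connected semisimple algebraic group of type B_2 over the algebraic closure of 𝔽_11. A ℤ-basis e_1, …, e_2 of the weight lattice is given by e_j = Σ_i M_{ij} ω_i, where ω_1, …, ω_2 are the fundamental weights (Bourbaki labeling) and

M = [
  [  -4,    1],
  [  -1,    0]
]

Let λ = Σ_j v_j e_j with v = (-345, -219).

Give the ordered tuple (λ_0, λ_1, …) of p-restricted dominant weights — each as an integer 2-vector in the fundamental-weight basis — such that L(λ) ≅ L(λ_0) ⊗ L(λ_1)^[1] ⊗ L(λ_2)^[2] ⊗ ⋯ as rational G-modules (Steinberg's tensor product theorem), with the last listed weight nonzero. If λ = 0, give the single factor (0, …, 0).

Change of basis e → ω: c = M·v where v = (-345, -219):
  c_1 = (-4)·(-345) + (1)·(-219) = 1161
  c_2 = (-1)·(-345) + (0)·(-219) = 345
p = 11; digits c_i = Σ_j d_{ij}·11^j, 0 ≤ d_{ij} < 11:
  c_1 = 1161 = 6·11^0 + 6·11^1 + 9·11^2
  c_2 = 345 = 4·11^0 + 9·11^1 + 2·11^2
Factor λ_0 = (6, 4)
Factor λ_1 = (6, 9)
Factor λ_2 = (9, 2)

((6, 4), (6, 9), (9, 2))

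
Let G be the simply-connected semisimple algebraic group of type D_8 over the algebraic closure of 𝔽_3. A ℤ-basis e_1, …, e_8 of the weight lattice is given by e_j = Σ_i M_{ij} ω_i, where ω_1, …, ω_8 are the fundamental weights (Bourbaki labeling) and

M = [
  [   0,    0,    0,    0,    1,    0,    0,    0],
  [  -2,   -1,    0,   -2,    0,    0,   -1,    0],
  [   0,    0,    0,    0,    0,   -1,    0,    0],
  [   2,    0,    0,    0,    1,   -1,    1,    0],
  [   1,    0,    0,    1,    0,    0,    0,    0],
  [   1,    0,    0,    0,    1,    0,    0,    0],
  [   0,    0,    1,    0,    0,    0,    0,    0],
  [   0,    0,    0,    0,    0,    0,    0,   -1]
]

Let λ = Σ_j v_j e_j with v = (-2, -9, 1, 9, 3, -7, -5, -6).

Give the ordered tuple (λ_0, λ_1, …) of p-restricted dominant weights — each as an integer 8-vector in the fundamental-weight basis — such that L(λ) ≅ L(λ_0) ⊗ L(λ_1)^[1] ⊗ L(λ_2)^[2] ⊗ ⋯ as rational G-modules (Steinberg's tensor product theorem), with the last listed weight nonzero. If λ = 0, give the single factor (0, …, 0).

((0, 0, 1, 1, 1, 1, 1, 0), (1, 0, 2, 0, 2, 0, 0, 2))

Compute c_i = Σ_j M_{ij} v_j with v = (-2, -9, 1, 9, 3, -7, -5, -6):
  c_1 = (0)·(-2) + (0)·(-9) + (0)·(1) + (0)·(9) + (1)·(3) + (0)·(-7) + (0)·(-5) + (0)·(-6) = 3
  c_2 = (-2)·(-2) + (-1)·(-9) + (0)·(1) + (-2)·(9) + (0)·(3) + (0)·(-7) + (-1)·(-5) + (0)·(-6) = 0
  c_3 = (0)·(-2) + (0)·(-9) + (0)·(1) + (0)·(9) + (0)·(3) + (-1)·(-7) + (0)·(-5) + (0)·(-6) = 7
  c_4 = (2)·(-2) + (0)·(-9) + (0)·(1) + (0)·(9) + (1)·(3) + (-1)·(-7) + (1)·(-5) + (0)·(-6) = 1
  c_5 = (1)·(-2) + (0)·(-9) + (0)·(1) + (1)·(9) + (0)·(3) + (0)·(-7) + (0)·(-5) + (0)·(-6) = 7
  c_6 = (1)·(-2) + (0)·(-9) + (0)·(1) + (0)·(9) + (1)·(3) + (0)·(-7) + (0)·(-5) + (0)·(-6) = 1
  c_7 = (0)·(-2) + (0)·(-9) + (1)·(1) + (0)·(9) + (0)·(3) + (0)·(-7) + (0)·(-5) + (0)·(-6) = 1
  c_8 = (0)·(-2) + (0)·(-9) + (0)·(1) + (0)·(9) + (0)·(3) + (0)·(-7) + (0)·(-5) + (-1)·(-6) = 6
Writing each c_i in base p = 3:
  c_1 = 3 = 0·3^0 + 1·3^1
  c_2 = 0
  c_3 = 7 = 1·3^0 + 2·3^1
  c_4 = 1 = 1·3^0
  c_5 = 7 = 1·3^0 + 2·3^1
  c_6 = 1 = 1·3^0
  c_7 = 1 = 1·3^0
  c_8 = 6 = 0·3^0 + 2·3^1
Factor λ_0 = (0, 0, 1, 1, 1, 1, 1, 0)
Factor λ_1 = (1, 0, 2, 0, 2, 0, 0, 2)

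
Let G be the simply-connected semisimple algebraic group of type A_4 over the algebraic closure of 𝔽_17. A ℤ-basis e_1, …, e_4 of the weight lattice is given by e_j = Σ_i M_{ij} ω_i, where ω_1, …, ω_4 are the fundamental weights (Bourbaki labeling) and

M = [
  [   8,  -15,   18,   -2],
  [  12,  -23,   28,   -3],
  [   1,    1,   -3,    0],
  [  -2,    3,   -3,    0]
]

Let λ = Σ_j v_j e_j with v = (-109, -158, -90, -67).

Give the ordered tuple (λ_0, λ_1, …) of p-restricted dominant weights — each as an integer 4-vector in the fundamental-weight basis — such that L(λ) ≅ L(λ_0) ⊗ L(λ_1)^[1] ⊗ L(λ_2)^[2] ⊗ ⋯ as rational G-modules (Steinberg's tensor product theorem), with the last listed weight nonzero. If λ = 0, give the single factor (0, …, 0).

Change of basis e → ω: c = M·v where v = (-109, -158, -90, -67):
  c_1 = 8*-109 + -15*-158 + 18*-90 + -2*-67 = 12
  c_2 = 12*-109 + -23*-158 + 28*-90 + -3*-67 = 7
  c_3 = 1*-109 + 1*-158 + -3*-90 + 0*-67 = 3
  c_4 = -2*-109 + 3*-158 + -3*-90 + 0*-67 = 14
Expand coordinatewise in base 17:
  c_1 = 12 = 12·17^0
  c_2 = 7 = 7·17^0
  c_3 = 3 = 3·17^0
  c_4 = 14 = 14·17^0
p-restricted factor λ_0 = (12, 7, 3, 14)

((12, 7, 3, 14),)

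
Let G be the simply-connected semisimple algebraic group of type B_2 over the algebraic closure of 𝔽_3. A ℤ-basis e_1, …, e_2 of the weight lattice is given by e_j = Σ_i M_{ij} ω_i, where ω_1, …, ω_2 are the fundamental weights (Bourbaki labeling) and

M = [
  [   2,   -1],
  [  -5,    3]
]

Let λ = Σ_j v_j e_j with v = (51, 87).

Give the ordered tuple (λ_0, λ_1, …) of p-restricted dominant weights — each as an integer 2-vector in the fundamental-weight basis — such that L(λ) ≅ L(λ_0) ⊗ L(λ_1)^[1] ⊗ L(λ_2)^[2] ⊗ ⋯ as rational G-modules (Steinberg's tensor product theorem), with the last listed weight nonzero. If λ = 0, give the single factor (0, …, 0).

((0, 0), (2, 2), (1, 0))

Converting to the ω-basis (c_i = row i of M dotted with v = (51, 87)):
  c_1 = (2)·(51) + (-1)·(87) = 15
  c_2 = (-5)·(51) + (3)·(87) = 6
p = 3; digits c_i = Σ_j d_{ij}·3^j, 0 ≤ d_{ij} < 3:
  c_1 = 15 = 0·3^0 + 2·3^1 + 1·3^2
  c_2 = 6 = 0·3^0 + 2·3^1
p-restricted factor λ_0 = (0, 0)
p-restricted factor λ_1 = (2, 2)
p-restricted factor λ_2 = (1, 0)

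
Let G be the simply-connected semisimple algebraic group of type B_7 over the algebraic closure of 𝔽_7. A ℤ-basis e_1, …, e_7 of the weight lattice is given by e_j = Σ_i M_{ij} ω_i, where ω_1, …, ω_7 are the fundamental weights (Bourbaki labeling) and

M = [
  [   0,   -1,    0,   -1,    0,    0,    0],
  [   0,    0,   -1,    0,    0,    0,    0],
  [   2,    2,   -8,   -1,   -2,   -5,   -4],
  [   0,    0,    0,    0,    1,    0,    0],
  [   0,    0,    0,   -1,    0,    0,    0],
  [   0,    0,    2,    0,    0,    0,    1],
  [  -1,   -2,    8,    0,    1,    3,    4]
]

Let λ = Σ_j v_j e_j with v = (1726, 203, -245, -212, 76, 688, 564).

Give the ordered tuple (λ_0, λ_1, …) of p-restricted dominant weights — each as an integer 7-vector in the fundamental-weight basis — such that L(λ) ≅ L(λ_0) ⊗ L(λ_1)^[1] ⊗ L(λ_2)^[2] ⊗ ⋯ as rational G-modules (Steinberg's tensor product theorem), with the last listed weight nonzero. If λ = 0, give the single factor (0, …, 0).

ω-coordinates c = M·v, v = (1726, 203, -245, -212, 76, 688, 564):
  c_1 = 0*1726 + -1*203 + 0*-245 + -1*-212 + 0*76 + 0*688 + 0*564 = 9
  c_2 = 0*1726 + 0*203 + -1*-245 + 0*-212 + 0*76 + 0*688 + 0*564 = 245
  c_3 = 2*1726 + 2*203 + -8*-245 + -1*-212 + -2*76 + -5*688 + -4*564 = 182
  c_4 = 0*1726 + 0*203 + 0*-245 + 0*-212 + 1*76 + 0*688 + 0*564 = 76
  c_5 = 0*1726 + 0*203 + 0*-245 + -1*-212 + 0*76 + 0*688 + 0*564 = 212
  c_6 = 0*1726 + 0*203 + 2*-245 + 0*-212 + 0*76 + 0*688 + 1*564 = 74
  c_7 = -1*1726 + -2*203 + 8*-245 + 0*-212 + 1*76 + 3*688 + 4*564 = 304
Writing each c_i in base p = 7:
  c_1 = 9 = 2·7^0 + 1·7^1
  c_2 = 245 = 0·7^0 + 0·7^1 + 5·7^2
  c_3 = 182 = 0·7^0 + 5·7^1 + 3·7^2
  c_4 = 76 = 6·7^0 + 3·7^1 + 1·7^2
  c_5 = 212 = 2·7^0 + 2·7^1 + 4·7^2
  c_6 = 74 = 4·7^0 + 3·7^1 + 1·7^2
  c_7 = 304 = 3·7^0 + 1·7^1 + 6·7^2
λ_0 = (2, 0, 0, 6, 2, 4, 3)
λ_1 = (1, 0, 5, 3, 2, 3, 1)
λ_2 = (0, 5, 3, 1, 4, 1, 6)

((2, 0, 0, 6, 2, 4, 3), (1, 0, 5, 3, 2, 3, 1), (0, 5, 3, 1, 4, 1, 6))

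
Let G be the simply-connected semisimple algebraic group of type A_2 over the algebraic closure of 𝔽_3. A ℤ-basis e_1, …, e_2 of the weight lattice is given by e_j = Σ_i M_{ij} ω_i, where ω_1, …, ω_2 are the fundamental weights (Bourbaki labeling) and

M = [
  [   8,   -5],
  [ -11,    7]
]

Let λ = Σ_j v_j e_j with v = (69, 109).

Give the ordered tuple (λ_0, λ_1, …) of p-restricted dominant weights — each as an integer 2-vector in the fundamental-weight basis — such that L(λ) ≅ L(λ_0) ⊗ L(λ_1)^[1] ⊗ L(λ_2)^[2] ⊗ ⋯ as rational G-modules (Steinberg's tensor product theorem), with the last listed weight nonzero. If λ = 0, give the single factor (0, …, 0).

Converting to the ω-basis (c_i = row i of M dotted with v = (69, 109)):
  c_1 = 8·69 + (-5)·(109) = 7
  c_2 = (-11)·(69) + 7·109 = 4
Base-3 expansion of each c_i:
  c_1 = 7 = 1·3^0 + 2·3^1
  c_2 = 4 = 1·3^0 + 1·3^1
p-restricted factor λ_0 = (1, 1)
p-restricted factor λ_1 = (2, 1)

((1, 1), (2, 1))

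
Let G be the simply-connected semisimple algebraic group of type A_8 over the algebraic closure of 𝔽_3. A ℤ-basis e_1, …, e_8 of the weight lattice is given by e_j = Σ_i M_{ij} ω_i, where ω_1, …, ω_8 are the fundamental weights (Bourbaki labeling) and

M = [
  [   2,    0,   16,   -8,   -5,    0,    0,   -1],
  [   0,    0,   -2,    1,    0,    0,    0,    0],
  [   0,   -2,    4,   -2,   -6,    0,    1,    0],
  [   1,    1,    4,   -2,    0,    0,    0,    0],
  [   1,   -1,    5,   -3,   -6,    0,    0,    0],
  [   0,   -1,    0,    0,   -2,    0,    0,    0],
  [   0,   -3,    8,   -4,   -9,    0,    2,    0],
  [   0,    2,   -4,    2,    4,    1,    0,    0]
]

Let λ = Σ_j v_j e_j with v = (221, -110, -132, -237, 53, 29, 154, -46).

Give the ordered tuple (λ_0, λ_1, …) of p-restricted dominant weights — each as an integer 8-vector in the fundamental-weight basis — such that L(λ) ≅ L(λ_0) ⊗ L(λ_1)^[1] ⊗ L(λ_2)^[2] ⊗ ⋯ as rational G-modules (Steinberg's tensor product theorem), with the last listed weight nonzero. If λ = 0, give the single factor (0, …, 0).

((1, 0, 2, 0, 1, 1, 2, 0), (2, 0, 0, 1, 0, 1, 2, 1), (0, 0, 0, 0, 1, 0, 2, 2), (0, 1, 0, 2, 2, 0, 1, 2))

In the fundamental-weight basis, λ has coordinates c = M·v (v = (221, -110, -132, -237, 53, 29, 154, -46)):
  c_1 = 2*221 + 0*-110 + 16*-132 + -8*-237 + -5*53 + 0*29 + 0*154 + -1*-46 = 7
  c_2 = 0*221 + 0*-110 + -2*-132 + 1*-237 + 0*53 + 0*29 + 0*154 + 0*-46 = 27
  c_3 = 0*221 + -2*-110 + 4*-132 + -2*-237 + -6*53 + 0*29 + 1*154 + 0*-46 = 2
  c_4 = 1*221 + 1*-110 + 4*-132 + -2*-237 + 0*53 + 0*29 + 0*154 + 0*-46 = 57
  c_5 = 1*221 + -1*-110 + 5*-132 + -3*-237 + -6*53 + 0*29 + 0*154 + 0*-46 = 64
  c_6 = 0*221 + -1*-110 + 0*-132 + 0*-237 + -2*53 + 0*29 + 0*154 + 0*-46 = 4
  c_7 = 0*221 + -3*-110 + 8*-132 + -4*-237 + -9*53 + 0*29 + 2*154 + 0*-46 = 53
  c_8 = 0*221 + 2*-110 + -4*-132 + 2*-237 + 4*53 + 1*29 + 0*154 + 0*-46 = 75
Writing each c_i in base p = 3:
  c_1 = 7 = 1·3^0 + 2·3^1
  c_2 = 27 = 0·3^0 + 0·3^1 + 0·3^2 + 1·3^3
  c_3 = 2 = 2·3^0
  c_4 = 57 = 0·3^0 + 1·3^1 + 0·3^2 + 2·3^3
  c_5 = 64 = 1·3^0 + 0·3^1 + 1·3^2 + 2·3^3
  c_6 = 4 = 1·3^0 + 1·3^1
  c_7 = 53 = 2·3^0 + 2·3^1 + 2·3^2 + 1·3^3
  c_8 = 75 = 0·3^0 + 1·3^1 + 2·3^2 + 2·3^3
Factor λ_0 = (1, 0, 2, 0, 1, 1, 2, 0)
Factor λ_1 = (2, 0, 0, 1, 0, 1, 2, 1)
Factor λ_2 = (0, 0, 0, 0, 1, 0, 2, 2)
Factor λ_3 = (0, 1, 0, 2, 2, 0, 1, 2)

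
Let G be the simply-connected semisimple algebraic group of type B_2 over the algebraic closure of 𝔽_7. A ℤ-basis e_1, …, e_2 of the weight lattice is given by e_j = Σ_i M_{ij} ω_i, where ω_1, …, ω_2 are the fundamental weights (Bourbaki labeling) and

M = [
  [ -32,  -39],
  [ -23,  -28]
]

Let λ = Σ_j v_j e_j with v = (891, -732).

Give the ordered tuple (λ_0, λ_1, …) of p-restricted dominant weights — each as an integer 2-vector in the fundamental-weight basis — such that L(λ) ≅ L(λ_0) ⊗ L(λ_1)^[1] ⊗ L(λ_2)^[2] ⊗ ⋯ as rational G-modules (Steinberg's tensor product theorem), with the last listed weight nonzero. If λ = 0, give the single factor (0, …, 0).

In the fundamental-weight basis, λ has coordinates c = M·v (v = (891, -732)):
  c_1 = (-32)·(891) + (-39)·(-732) = 36
  c_2 = (-23)·(891) + (-28)·(-732) = 3
Writing each c_i in base p = 7:
  c_1 = 36 = 1·7^0 + 5·7^1
  c_2 = 3 = 3·7^0
λ_0 = (1, 3)
λ_1 = (5, 0)

((1, 3), (5, 0))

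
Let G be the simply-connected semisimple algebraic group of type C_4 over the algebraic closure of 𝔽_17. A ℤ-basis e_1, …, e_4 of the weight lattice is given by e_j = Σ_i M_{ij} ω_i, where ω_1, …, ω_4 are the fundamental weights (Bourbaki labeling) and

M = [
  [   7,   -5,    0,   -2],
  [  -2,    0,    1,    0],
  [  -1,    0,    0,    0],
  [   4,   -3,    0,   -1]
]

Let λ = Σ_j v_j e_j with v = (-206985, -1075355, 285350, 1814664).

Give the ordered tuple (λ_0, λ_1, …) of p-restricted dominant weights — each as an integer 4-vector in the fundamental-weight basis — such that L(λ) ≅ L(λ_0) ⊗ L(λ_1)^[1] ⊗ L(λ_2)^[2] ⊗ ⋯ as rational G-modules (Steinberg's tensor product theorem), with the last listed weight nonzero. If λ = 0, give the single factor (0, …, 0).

((15, 8, 10, 4), (0, 13, 3, 15), (13, 5, 2, 12), (9, 6, 8, 16), (3, 8, 2, 6))

In the fundamental-weight basis, λ has coordinates c = M·v (v = (-206985, -1075355, 285350, 1814664)):
  c_1 = (7)·(-206985) + (-5)·(-1075355) + 0·285350 + (-2)·(1814664) = 298552
  c_2 = (-2)·(-206985) + (0)·(-1075355) + 1·285350 + 0·1814664 = 699320
  c_3 = (-1)·(-206985) + (0)·(-1075355) + 0·285350 + 0·1814664 = 206985
  c_4 = (4)·(-206985) + (-3)·(-1075355) + 0·285350 + (-1)·(1814664) = 583461
Writing each c_i in base p = 17:
  c_1 = 298552 = 15·17^0 + 0·17^1 + 13·17^2 + 9·17^3 + 3·17^4
  c_2 = 699320 = 8·17^0 + 13·17^1 + 5·17^2 + 6·17^3 + 8·17^4
  c_3 = 206985 = 10·17^0 + 3·17^1 + 2·17^2 + 8·17^3 + 2·17^4
  c_4 = 583461 = 4·17^0 + 15·17^1 + 12·17^2 + 16·17^3 + 6·17^4
p-restricted factor λ_0 = (15, 8, 10, 4)
p-restricted factor λ_1 = (0, 13, 3, 15)
p-restricted factor λ_2 = (13, 5, 2, 12)
p-restricted factor λ_3 = (9, 6, 8, 16)
p-restricted factor λ_4 = (3, 8, 2, 6)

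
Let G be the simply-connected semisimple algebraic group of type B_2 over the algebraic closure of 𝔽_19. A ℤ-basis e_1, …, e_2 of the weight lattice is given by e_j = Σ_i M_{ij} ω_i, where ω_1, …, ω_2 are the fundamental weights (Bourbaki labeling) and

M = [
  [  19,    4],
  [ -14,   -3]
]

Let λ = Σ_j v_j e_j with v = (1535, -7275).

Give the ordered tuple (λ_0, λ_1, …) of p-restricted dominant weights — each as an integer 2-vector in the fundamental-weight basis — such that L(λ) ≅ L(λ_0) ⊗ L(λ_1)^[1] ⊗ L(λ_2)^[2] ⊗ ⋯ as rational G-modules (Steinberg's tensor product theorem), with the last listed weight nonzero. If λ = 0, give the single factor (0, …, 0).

((8, 12), (3, 17))

ω-coordinates c = M·v, v = (1535, -7275):
  c_1 = (19)·(1535) + (4)·(-7275) = 65
  c_2 = (-14)·(1535) + (-3)·(-7275) = 335
Base-19 expansion of each c_i:
  c_1 = 65 = 8·19^0 + 3·19^1
  c_2 = 335 = 12·19^0 + 17·19^1
p-restricted factor λ_0 = (8, 12)
p-restricted factor λ_1 = (3, 17)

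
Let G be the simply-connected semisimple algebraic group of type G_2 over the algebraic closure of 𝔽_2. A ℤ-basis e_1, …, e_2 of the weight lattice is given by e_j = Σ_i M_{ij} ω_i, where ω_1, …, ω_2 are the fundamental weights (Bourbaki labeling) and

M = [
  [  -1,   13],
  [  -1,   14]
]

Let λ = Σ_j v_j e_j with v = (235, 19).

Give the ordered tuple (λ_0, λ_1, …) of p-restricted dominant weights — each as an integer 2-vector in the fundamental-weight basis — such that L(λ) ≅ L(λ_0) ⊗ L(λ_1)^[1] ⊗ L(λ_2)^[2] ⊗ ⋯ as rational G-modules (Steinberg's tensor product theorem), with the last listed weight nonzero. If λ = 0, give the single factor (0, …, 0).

((0, 1), (0, 1), (1, 1), (1, 1), (0, 1))

Change of basis e → ω: c = M·v where v = (235, 19):
  c_1 = (-1)·(235) + (13)·(19) = 12
  c_2 = (-1)·(235) + (14)·(19) = 31
Expand coordinatewise in base 2:
  c_1 = 12 = 0·2^0 + 0·2^1 + 1·2^2 + 1·2^3
  c_2 = 31 = 1·2^0 + 1·2^1 + 1·2^2 + 1·2^3 + 1·2^4
p-restricted factor λ_0 = (0, 1)
p-restricted factor λ_1 = (0, 1)
p-restricted factor λ_2 = (1, 1)
p-restricted factor λ_3 = (1, 1)
p-restricted factor λ_4 = (0, 1)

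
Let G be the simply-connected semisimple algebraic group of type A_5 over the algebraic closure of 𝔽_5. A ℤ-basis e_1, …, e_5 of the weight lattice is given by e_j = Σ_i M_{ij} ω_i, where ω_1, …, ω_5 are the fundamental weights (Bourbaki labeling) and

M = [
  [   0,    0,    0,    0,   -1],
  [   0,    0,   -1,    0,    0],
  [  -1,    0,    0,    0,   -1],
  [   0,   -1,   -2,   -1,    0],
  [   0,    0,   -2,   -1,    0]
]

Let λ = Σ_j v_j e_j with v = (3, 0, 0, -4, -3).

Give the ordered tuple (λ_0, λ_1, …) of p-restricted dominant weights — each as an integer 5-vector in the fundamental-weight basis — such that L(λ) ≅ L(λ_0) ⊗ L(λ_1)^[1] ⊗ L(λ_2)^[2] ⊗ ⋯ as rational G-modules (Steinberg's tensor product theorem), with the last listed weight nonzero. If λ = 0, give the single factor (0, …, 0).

((3, 0, 0, 4, 4),)

Compute c_i = Σ_j M_{ij} v_j with v = (3, 0, 0, -4, -3):
  c_1 = (0)·(3) + (0)·(0) + (0)·(0) + (0)·(-4) + (-1)·(-3) = 3
  c_2 = (0)·(3) + (0)·(0) + (-1)·(0) + (0)·(-4) + (0)·(-3) = 0
  c_3 = (-1)·(3) + (0)·(0) + (0)·(0) + (0)·(-4) + (-1)·(-3) = 0
  c_4 = (0)·(3) + (-1)·(0) + (-2)·(0) + (-1)·(-4) + (0)·(-3) = 4
  c_5 = (0)·(3) + (0)·(0) + (-2)·(0) + (-1)·(-4) + (0)·(-3) = 4
Writing each c_i in base p = 5:
  c_1 = 3 = 3·5^0
  c_2 = 0
  c_3 = 0
  c_4 = 4 = 4·5^0
  c_5 = 4 = 4·5^0
p-restricted factor λ_0 = (3, 0, 0, 4, 4)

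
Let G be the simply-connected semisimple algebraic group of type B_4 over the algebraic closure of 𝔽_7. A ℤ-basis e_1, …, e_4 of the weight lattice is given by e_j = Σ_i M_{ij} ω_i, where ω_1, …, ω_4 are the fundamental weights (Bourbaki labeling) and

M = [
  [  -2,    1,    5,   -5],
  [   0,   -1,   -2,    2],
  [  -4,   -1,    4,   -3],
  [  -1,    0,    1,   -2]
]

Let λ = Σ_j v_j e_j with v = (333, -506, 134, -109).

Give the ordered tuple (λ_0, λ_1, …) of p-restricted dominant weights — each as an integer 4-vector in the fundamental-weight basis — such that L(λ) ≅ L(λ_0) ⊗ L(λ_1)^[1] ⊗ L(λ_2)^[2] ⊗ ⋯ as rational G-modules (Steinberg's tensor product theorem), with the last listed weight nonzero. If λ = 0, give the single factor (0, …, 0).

((1, 6, 2, 5), (6, 2, 5, 2))

ω-coordinates c = M·v, v = (333, -506, 134, -109):
  c_1 = -2*333 + 1*-506 + 5*134 + -5*-109 = 43
  c_2 = 0*333 + -1*-506 + -2*134 + 2*-109 = 20
  c_3 = -4*333 + -1*-506 + 4*134 + -3*-109 = 37
  c_4 = -1*333 + 0*-506 + 1*134 + -2*-109 = 19
Writing each c_i in base p = 7:
  c_1 = 43 = 1·7^0 + 6·7^1
  c_2 = 20 = 6·7^0 + 2·7^1
  c_3 = 37 = 2·7^0 + 5·7^1
  c_4 = 19 = 5·7^0 + 2·7^1
Factor λ_0 = (1, 6, 2, 5)
Factor λ_1 = (6, 2, 5, 2)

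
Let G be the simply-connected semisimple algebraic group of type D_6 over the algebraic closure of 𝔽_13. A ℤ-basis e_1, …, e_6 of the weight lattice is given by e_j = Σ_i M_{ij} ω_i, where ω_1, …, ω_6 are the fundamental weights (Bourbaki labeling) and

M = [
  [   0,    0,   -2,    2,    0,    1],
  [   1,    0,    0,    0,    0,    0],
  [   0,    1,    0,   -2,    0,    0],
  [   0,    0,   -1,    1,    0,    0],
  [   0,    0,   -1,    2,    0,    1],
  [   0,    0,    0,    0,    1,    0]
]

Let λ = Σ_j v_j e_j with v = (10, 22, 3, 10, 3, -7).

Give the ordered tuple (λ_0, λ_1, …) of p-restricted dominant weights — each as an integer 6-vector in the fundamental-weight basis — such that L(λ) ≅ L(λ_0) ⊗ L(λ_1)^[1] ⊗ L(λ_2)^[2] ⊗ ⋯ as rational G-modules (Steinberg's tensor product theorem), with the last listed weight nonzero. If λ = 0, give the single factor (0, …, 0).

((7, 10, 2, 7, 10, 3),)

Converting to the ω-basis (c_i = row i of M dotted with v = (10, 22, 3, 10, 3, -7)):
  c_1 = 0*10 + 0*22 + -2*3 + 2*10 + 0*3 + 1*-7 = 7
  c_2 = 1*10 + 0*22 + 0*3 + 0*10 + 0*3 + 0*-7 = 10
  c_3 = 0*10 + 1*22 + 0*3 + -2*10 + 0*3 + 0*-7 = 2
  c_4 = 0*10 + 0*22 + -1*3 + 1*10 + 0*3 + 0*-7 = 7
  c_5 = 0*10 + 0*22 + -1*3 + 2*10 + 0*3 + 1*-7 = 10
  c_6 = 0*10 + 0*22 + 0*3 + 0*10 + 1*3 + 0*-7 = 3
p = 13; digits c_i = Σ_j d_{ij}·13^j, 0 ≤ d_{ij} < 13:
  c_1 = 7 = 7·13^0
  c_2 = 10 = 10·13^0
  c_3 = 2 = 2·13^0
  c_4 = 7 = 7·13^0
  c_5 = 10 = 10·13^0
  c_6 = 3 = 3·13^0
λ_0 = (7, 10, 2, 7, 10, 3)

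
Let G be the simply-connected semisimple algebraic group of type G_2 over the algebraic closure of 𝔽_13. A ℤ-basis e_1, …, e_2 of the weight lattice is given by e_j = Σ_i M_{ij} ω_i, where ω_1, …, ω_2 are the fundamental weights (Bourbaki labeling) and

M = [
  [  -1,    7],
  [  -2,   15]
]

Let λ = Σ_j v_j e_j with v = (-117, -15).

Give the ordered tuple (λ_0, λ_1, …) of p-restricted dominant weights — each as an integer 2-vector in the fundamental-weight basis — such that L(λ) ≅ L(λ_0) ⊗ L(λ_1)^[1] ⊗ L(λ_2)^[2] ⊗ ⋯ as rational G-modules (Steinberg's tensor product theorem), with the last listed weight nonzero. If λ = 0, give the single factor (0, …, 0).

((12, 9),)

Change of basis e → ω: c = M·v where v = (-117, -15):
  c_1 = (-1)·(-117) + (7)·(-15) = 12
  c_2 = (-2)·(-117) + (15)·(-15) = 9
Base-13 expansion of each c_i:
  c_1 = 12 = 12·13^0
  c_2 = 9 = 9·13^0
p-restricted factor λ_0 = (12, 9)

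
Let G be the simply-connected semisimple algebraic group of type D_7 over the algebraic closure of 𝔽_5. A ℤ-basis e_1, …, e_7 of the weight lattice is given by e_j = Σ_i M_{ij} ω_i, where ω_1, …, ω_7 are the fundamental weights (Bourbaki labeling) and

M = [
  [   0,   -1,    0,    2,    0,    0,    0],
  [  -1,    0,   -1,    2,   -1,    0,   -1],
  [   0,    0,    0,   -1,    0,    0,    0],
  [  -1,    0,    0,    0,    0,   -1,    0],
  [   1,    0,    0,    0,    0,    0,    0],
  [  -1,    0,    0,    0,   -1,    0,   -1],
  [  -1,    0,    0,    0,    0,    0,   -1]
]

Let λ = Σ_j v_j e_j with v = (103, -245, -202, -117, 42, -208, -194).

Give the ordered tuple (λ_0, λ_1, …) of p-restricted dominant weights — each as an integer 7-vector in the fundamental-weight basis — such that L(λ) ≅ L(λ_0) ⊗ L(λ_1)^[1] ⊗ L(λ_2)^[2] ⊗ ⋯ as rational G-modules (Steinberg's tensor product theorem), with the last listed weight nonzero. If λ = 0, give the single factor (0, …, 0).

((1, 2, 2, 0, 3, 4, 1), (2, 3, 3, 1, 0, 4, 3), (0, 0, 4, 4, 4, 1, 3))

Change of basis e → ω: c = M·v where v = (103, -245, -202, -117, 42, -208, -194):
  c_1 = (0)·(103) + (-1)·(-245) + (0)·(-202) + (2)·(-117) + (0)·(42) + (0)·(-208) + (0)·(-194) = 11
  c_2 = (-1)·(103) + (0)·(-245) + (-1)·(-202) + (2)·(-117) + (-1)·(42) + (0)·(-208) + (-1)·(-194) = 17
  c_3 = (0)·(103) + (0)·(-245) + (0)·(-202) + (-1)·(-117) + (0)·(42) + (0)·(-208) + (0)·(-194) = 117
  c_4 = (-1)·(103) + (0)·(-245) + (0)·(-202) + (0)·(-117) + (0)·(42) + (-1)·(-208) + (0)·(-194) = 105
  c_5 = (1)·(103) + (0)·(-245) + (0)·(-202) + (0)·(-117) + (0)·(42) + (0)·(-208) + (0)·(-194) = 103
  c_6 = (-1)·(103) + (0)·(-245) + (0)·(-202) + (0)·(-117) + (-1)·(42) + (0)·(-208) + (-1)·(-194) = 49
  c_7 = (-1)·(103) + (0)·(-245) + (0)·(-202) + (0)·(-117) + (0)·(42) + (0)·(-208) + (-1)·(-194) = 91
Base-5 expansion of each c_i:
  c_1 = 11 = 1·5^0 + 2·5^1
  c_2 = 17 = 2·5^0 + 3·5^1
  c_3 = 117 = 2·5^0 + 3·5^1 + 4·5^2
  c_4 = 105 = 0·5^0 + 1·5^1 + 4·5^2
  c_5 = 103 = 3·5^0 + 0·5^1 + 4·5^2
  c_6 = 49 = 4·5^0 + 4·5^1 + 1·5^2
  c_7 = 91 = 1·5^0 + 3·5^1 + 3·5^2
p-restricted factor λ_0 = (1, 2, 2, 0, 3, 4, 1)
p-restricted factor λ_1 = (2, 3, 3, 1, 0, 4, 3)
p-restricted factor λ_2 = (0, 0, 4, 4, 4, 1, 3)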